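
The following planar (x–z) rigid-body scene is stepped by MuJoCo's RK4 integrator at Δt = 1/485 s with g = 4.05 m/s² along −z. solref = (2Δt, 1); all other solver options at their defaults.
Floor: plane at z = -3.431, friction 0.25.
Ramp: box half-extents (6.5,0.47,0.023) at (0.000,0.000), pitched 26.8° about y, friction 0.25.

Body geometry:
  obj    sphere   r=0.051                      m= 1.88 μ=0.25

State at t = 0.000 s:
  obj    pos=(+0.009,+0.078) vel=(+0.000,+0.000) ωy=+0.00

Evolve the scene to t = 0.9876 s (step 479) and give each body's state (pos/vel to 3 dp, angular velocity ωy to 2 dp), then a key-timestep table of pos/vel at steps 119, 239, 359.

State at t = 0.9876 s:
  obj    pos=(+0.577,-0.209) vel=(+1.150,-0.581) ωy=+25.26

Key-timestep trajectory:
   step    t(s)  obj.x    obj.z    obj.vx   obj.vz 
    119  0.2454   +0.044  +0.061  +0.286  -0.144
    239  0.4928   +0.151  +0.007  +0.574  -0.290
    359  0.7402   +0.328  -0.083  +0.862  -0.435


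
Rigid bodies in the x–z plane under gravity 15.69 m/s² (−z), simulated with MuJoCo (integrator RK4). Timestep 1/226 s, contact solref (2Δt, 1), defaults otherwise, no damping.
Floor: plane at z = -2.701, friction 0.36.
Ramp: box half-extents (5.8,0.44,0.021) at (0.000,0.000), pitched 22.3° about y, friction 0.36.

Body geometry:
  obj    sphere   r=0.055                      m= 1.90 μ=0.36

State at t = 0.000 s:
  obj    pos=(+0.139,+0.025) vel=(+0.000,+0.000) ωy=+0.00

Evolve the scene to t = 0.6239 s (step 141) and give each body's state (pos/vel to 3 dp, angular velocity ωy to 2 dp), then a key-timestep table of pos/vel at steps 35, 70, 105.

State at t = 0.6239 s:
  obj    pos=(+0.905,-0.289) vel=(+2.455,-1.007) ωy=+48.23

Key-timestep trajectory:
   step    t(s)  obj.x    obj.z    obj.vx   obj.vz 
     35  0.1549   +0.186  +0.006  +0.610  -0.250
     70  0.3097   +0.328  -0.052  +1.219  -0.500
    105  0.4646   +0.564  -0.149  +1.828  -0.750


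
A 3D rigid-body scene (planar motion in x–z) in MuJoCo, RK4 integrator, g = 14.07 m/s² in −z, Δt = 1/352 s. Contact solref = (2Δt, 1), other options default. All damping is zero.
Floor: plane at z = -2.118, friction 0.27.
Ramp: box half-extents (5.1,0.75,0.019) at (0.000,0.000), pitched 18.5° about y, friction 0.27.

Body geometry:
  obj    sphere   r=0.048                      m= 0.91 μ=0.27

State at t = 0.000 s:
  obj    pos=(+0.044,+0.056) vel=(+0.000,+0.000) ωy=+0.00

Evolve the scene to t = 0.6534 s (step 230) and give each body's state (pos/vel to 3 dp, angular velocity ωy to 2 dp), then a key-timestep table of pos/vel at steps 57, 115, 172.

State at t = 0.6534 s:
  obj    pos=(+0.690,-0.160) vel=(+1.976,-0.661) ωy=+43.40

Key-timestep trajectory:
   step    t(s)  obj.x    obj.z    obj.vx   obj.vz 
     57  0.1619   +0.084  +0.043  +0.490  -0.164
    115  0.3267   +0.205  +0.002  +0.988  -0.331
    172  0.4886   +0.405  -0.065  +1.478  -0.494


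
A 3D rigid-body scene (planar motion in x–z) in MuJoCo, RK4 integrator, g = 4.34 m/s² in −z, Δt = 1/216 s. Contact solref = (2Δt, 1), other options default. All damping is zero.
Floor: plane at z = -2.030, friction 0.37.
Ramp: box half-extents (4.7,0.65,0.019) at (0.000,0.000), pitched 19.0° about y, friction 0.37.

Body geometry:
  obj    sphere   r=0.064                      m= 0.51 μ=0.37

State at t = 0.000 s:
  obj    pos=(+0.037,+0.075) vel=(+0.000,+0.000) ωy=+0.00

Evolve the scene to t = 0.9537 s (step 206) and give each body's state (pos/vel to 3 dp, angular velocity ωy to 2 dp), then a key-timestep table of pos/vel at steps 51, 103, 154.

State at t = 0.9537 s:
  obj    pos=(+0.471,-0.074) vel=(+0.910,-0.313) ωy=+15.04

Key-timestep trajectory:
   step    t(s)  obj.x    obj.z    obj.vx   obj.vz 
     51  0.2361   +0.064  +0.066  +0.225  -0.078
    103  0.4769   +0.146  +0.038  +0.455  -0.157
    154  0.7130   +0.280  -0.008  +0.680  -0.234


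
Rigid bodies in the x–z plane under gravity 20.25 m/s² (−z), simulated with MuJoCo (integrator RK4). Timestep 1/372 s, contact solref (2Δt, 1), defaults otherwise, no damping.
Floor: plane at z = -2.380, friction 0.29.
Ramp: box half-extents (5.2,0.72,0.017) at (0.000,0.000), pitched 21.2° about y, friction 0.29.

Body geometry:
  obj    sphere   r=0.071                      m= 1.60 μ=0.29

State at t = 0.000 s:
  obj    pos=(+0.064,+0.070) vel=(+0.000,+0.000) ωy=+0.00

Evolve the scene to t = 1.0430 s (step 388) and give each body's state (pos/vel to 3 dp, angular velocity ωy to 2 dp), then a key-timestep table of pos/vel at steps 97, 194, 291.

State at t = 1.0430 s:
  obj    pos=(+2.717,-0.959) vel=(+5.086,-1.973) ωy=+76.83

Key-timestep trajectory:
   step    t(s)  obj.x    obj.z    obj.vx   obj.vz 
     97  0.2608   +0.230  +0.005  +1.272  -0.493
    194  0.5215   +0.727  -0.188  +2.543  -0.986
    291  0.7823   +1.556  -0.509  +3.815  -1.480


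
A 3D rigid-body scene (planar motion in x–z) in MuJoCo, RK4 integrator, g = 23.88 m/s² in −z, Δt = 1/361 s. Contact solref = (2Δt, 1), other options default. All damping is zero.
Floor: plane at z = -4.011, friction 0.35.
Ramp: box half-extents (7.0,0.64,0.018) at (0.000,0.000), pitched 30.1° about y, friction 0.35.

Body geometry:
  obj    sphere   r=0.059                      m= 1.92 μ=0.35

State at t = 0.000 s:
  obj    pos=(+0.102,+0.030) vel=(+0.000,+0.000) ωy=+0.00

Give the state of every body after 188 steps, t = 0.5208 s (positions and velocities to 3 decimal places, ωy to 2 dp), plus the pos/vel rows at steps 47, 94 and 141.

State at t = 0.5208 s:
  obj    pos=(+1.106,-0.552) vel=(+3.854,-2.234) ωy=+75.49

Key-timestep trajectory:
   step    t(s)  obj.x    obj.z    obj.vx   obj.vz 
     47  0.1302   +0.165  -0.007  +0.964  -0.559
     94  0.2604   +0.353  -0.116  +1.927  -1.117
    141  0.3906   +0.667  -0.297  +2.891  -1.676


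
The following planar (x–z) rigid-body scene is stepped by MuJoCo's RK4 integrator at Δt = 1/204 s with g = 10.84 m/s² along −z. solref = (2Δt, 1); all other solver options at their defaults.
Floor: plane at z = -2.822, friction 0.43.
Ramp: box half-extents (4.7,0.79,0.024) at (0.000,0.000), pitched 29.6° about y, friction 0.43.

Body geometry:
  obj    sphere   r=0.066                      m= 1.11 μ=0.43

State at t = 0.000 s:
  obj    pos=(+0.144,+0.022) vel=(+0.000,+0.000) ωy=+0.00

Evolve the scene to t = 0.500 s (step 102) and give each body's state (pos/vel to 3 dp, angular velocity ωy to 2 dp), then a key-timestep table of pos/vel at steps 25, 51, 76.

State at t = 0.500 s:
  obj    pos=(+0.560,-0.214) vel=(+1.663,-0.945) ωy=+28.96

Key-timestep trajectory:
   step    t(s)  obj.x    obj.z    obj.vx   obj.vz 
     25  0.1225   +0.169  +0.008  +0.408  -0.232
     51  0.2500   +0.248  -0.037  +0.831  -0.472
     76  0.3725   +0.375  -0.109  +1.239  -0.704


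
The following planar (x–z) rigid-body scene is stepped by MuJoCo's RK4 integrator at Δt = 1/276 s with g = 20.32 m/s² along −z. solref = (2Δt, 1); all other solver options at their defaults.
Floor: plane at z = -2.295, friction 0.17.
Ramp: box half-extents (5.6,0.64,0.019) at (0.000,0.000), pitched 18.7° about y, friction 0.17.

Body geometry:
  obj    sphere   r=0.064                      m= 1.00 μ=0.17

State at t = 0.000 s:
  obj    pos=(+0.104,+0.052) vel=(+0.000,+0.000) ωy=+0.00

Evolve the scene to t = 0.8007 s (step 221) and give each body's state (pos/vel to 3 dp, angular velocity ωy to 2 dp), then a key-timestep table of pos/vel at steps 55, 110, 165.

State at t = 0.8007 s:
  obj    pos=(+1.517,-0.426) vel=(+3.530,-1.195) ωy=+58.21

Key-timestep trajectory:
   step    t(s)  obj.x    obj.z    obj.vx   obj.vz 
     55  0.1993   +0.192  +0.023  +0.879  -0.297
    110  0.3986   +0.454  -0.066  +1.757  -0.595
    165  0.5978   +0.892  -0.214  +2.635  -0.892


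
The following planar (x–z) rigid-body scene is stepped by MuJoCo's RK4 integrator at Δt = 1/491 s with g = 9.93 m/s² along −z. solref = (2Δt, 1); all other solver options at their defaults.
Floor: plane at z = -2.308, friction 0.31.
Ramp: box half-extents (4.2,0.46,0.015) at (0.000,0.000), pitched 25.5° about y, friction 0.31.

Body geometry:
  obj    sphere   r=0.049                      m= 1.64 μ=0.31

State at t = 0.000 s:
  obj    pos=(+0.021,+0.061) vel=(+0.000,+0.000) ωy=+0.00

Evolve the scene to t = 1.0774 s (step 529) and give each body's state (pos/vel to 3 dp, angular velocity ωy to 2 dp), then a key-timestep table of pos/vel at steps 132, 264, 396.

State at t = 1.0774 s:
  obj    pos=(+1.621,-0.702) vel=(+2.969,-1.416) ωy=+67.14

Key-timestep trajectory:
   step    t(s)  obj.x    obj.z    obj.vx   obj.vz 
    132  0.2688   +0.121  +0.013  +0.741  -0.353
    264  0.5377   +0.419  -0.129  +1.482  -0.707
    396  0.8065   +0.917  -0.367  +2.223  -1.060


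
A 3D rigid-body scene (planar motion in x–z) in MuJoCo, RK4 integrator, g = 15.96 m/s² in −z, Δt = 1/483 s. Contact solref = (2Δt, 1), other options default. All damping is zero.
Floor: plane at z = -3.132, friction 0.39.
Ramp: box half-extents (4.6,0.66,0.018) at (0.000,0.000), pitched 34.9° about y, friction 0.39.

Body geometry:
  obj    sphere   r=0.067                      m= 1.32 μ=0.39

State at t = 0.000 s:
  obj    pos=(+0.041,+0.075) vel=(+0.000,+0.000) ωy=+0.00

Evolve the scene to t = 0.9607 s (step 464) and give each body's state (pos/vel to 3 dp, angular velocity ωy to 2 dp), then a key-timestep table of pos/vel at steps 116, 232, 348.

State at t = 0.9607 s:
  obj    pos=(+2.510,-1.647) vel=(+5.139,-3.585) ωy=+93.51

Key-timestep trajectory:
   step    t(s)  obj.x    obj.z    obj.vx   obj.vz 
    116  0.2402   +0.195  -0.033  +1.285  -0.896
    232  0.4803   +0.658  -0.356  +2.570  -1.793
    348  0.7205   +1.430  -0.894  +3.854  -2.689


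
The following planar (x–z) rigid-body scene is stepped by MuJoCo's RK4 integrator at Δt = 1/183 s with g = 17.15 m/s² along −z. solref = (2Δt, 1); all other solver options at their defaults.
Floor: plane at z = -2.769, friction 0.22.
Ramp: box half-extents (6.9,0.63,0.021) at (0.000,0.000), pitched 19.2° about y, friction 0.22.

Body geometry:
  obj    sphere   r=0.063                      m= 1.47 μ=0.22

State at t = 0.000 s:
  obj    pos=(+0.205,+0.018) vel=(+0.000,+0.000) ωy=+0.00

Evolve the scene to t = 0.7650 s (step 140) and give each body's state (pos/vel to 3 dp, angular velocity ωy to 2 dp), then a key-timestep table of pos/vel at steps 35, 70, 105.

State at t = 0.7650 s:
  obj    pos=(+1.318,-0.370) vel=(+2.911,-1.014) ωy=+48.91

Key-timestep trajectory:
   step    t(s)  obj.x    obj.z    obj.vx   obj.vz 
     35  0.1913   +0.275  -0.007  +0.728  -0.253
     70  0.3825   +0.483  -0.079  +1.455  -0.507
    105  0.5738   +0.831  -0.201  +2.183  -0.760


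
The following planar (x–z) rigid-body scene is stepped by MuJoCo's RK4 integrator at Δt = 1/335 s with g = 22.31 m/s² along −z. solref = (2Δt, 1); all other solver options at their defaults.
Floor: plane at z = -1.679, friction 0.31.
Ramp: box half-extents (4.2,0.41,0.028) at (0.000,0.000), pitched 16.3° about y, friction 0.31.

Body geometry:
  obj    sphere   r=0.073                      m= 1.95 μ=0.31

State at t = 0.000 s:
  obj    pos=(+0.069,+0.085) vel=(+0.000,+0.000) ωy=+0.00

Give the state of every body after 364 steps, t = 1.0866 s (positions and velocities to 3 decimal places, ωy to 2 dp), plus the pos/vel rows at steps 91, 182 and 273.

State at t = 1.0866 s:
  obj    pos=(+2.603,-0.656) vel=(+4.665,-1.364) ωy=+66.57

Key-timestep trajectory:
   step    t(s)  obj.x    obj.z    obj.vx   obj.vz 
     91  0.2716   +0.227  +0.039  +1.166  -0.341
    182  0.5433   +0.703  -0.100  +2.332  -0.682
    273  0.8149   +1.495  -0.332  +3.498  -1.023


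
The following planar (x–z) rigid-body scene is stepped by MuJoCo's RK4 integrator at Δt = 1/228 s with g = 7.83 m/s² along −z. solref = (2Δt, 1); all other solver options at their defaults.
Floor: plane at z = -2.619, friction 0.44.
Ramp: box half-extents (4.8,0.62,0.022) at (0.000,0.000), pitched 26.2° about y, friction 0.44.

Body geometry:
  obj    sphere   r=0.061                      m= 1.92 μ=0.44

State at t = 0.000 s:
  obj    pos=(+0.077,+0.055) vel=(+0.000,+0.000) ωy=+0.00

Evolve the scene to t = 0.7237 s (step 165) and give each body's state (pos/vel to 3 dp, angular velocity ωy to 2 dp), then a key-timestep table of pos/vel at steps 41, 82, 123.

State at t = 0.7237 s:
  obj    pos=(+0.657,-0.231) vel=(+1.603,-0.789) ωy=+29.29

Key-timestep trajectory:
   step    t(s)  obj.x    obj.z    obj.vx   obj.vz 
     41  0.1798   +0.113  +0.037  +0.399  -0.196
     82  0.3596   +0.220  -0.016  +0.797  -0.392
    123  0.5395   +0.399  -0.104  +1.195  -0.588


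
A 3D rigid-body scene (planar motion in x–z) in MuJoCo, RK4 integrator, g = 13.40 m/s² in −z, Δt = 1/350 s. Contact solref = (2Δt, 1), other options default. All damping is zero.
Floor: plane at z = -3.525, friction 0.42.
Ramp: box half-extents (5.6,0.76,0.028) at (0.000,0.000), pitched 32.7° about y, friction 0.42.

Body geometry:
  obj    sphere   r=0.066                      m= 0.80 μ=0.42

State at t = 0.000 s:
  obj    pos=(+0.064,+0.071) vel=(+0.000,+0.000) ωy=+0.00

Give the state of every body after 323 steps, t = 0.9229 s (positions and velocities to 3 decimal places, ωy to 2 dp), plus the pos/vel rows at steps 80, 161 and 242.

State at t = 0.9229 s:
  obj    pos=(+1.917,-1.119) vel=(+4.016,-2.578) ωy=+72.29

Key-timestep trajectory:
   step    t(s)  obj.x    obj.z    obj.vx   obj.vz 
     80  0.2286   +0.178  -0.002  +0.995  -0.639
    161  0.4600   +0.524  -0.225  +2.002  -1.285
    242  0.6914   +1.104  -0.597  +3.009  -1.932


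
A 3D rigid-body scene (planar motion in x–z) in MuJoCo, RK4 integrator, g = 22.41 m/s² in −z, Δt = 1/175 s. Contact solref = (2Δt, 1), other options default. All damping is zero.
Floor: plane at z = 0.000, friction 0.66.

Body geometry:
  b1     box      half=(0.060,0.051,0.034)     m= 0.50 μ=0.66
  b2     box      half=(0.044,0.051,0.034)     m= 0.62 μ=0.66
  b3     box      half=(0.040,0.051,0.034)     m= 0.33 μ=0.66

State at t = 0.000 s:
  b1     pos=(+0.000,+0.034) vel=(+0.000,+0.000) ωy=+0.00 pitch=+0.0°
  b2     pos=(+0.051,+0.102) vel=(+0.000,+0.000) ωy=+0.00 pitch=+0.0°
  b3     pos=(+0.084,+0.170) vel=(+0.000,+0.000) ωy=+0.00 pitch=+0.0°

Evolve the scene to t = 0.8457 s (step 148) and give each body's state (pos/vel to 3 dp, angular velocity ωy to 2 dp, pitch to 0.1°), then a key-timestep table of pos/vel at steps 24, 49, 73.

State at t = 0.8457 s:
  b1     pos=(+0.000,+0.034) vel=(+0.000,+0.000) ωy=+0.00 pitch=+0.0°
  b2     pos=(+0.101,+0.044) vel=(+0.000,+0.000) ωy=+0.00 pitch=+90.0°
  b3     pos=(+0.196,+0.040) vel=(+0.000,+0.000) ωy=+0.00 pitch=+90.0°

Key-timestep trajectory:
   step    t(s)  b1.x    b1.z    b1.vx   b1.vz   b2.x    b2.z    b2.vx   b2.vz   b3.x    b3.z    b3.vx   b3.vz 
     24  0.1371   +0.000  +0.034  -0.001  +0.000   +0.056  +0.103  +0.101  +0.011   +0.099  +0.165  +0.285  -0.112
     49  0.2800   +0.000  +0.034  +0.000  +0.000   +0.097  +0.070  +0.425  -1.106   +0.183  +0.048  +0.716  -2.120
     73  0.4171   +0.000  +0.034  +0.000  +0.000   +0.101  +0.044  +0.000  +0.000   +0.203  +0.045  -0.306  -0.188


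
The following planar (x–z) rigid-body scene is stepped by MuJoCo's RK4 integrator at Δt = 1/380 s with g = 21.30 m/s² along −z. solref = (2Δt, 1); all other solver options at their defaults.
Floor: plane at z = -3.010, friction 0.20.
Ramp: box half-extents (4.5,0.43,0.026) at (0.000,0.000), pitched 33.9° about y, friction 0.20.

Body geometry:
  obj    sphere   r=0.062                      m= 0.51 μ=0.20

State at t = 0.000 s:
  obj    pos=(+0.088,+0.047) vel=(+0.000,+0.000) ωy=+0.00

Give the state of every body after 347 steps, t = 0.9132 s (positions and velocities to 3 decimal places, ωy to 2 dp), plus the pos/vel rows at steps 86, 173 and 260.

State at t = 0.9132 s:
  obj    pos=(+3.025,-1.927) vel=(+6.432,-4.322) ωy=+124.96

Key-timestep trajectory:
   step    t(s)  obj.x    obj.z    obj.vx   obj.vz 
     86  0.2263   +0.268  -0.074  +1.594  -1.071
    173  0.4553   +0.818  -0.444  +3.207  -2.155
    260  0.6842   +1.737  -1.061  +4.819  -3.239


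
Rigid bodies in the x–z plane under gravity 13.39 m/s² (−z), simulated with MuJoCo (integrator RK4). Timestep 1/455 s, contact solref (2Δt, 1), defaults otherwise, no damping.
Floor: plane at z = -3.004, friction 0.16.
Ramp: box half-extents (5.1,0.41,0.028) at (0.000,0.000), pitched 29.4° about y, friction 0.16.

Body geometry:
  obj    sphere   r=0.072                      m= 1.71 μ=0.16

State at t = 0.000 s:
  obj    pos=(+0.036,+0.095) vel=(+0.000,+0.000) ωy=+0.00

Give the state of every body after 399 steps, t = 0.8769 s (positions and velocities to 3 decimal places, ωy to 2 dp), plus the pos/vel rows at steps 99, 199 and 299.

State at t = 0.8769 s:
  obj    pos=(+1.614,-0.795) vel=(+3.600,-2.022) ωy=+56.78

Key-timestep trajectory:
   step    t(s)  obj.x    obj.z    obj.vx   obj.vz 
     99  0.2176   +0.133  +0.040  +0.895  -0.500
    199  0.4374   +0.429  -0.127  +1.797  -1.008
    299  0.6571   +0.922  -0.405  +2.697  -1.519


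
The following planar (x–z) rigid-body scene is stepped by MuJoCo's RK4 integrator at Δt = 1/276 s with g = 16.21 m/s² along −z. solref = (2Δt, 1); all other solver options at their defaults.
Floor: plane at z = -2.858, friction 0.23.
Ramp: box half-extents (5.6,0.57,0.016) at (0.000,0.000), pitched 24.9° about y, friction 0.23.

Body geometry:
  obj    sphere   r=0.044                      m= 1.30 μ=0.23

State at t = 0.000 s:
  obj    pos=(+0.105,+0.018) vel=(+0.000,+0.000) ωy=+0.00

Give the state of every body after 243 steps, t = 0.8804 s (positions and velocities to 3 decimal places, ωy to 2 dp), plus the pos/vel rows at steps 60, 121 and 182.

State at t = 0.8804 s:
  obj    pos=(+1.819,-0.778) vel=(+3.893,-1.807) ωy=+97.53

Key-timestep trajectory:
   step    t(s)  obj.x    obj.z    obj.vx   obj.vz 
     60  0.2174   +0.209  -0.031  +0.961  -0.446
    121  0.4384   +0.530  -0.180  +1.939  -0.900
    182  0.6594   +1.066  -0.429  +2.916  -1.354


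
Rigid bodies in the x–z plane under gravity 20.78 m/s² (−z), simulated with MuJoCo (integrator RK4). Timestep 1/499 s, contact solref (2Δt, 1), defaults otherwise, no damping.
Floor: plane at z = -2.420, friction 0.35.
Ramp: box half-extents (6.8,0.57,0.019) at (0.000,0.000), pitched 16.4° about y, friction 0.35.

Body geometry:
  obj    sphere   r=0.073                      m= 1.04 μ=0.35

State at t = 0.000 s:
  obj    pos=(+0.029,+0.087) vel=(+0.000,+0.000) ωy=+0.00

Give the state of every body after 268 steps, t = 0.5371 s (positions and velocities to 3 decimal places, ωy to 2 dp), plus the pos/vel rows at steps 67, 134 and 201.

State at t = 0.5371 s:
  obj    pos=(+0.609,-0.083) vel=(+2.159,-0.635) ωy=+30.83

Key-timestep trajectory:
   step    t(s)  obj.x    obj.z    obj.vx   obj.vz 
     67  0.1343   +0.065  +0.077  +0.540  -0.159
    134  0.2685   +0.174  +0.045  +1.080  -0.318
    201  0.4028   +0.355  -0.009  +1.619  -0.477


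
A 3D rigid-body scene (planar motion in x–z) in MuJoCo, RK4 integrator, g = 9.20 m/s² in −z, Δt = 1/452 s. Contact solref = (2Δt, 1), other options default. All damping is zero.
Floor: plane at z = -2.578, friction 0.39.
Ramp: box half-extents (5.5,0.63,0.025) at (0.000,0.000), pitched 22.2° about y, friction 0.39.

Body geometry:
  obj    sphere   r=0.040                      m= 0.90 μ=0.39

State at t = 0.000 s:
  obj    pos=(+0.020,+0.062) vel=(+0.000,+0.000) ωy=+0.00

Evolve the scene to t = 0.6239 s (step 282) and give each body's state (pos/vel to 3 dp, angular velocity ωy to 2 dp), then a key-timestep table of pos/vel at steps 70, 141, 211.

State at t = 0.6239 s:
  obj    pos=(+0.467,-0.121) vel=(+1.434,-0.585) ωy=+38.72

Key-timestep trajectory:
   step    t(s)  obj.x    obj.z    obj.vx   obj.vz 
     70  0.1549   +0.048  +0.051  +0.356  -0.145
    141  0.3119   +0.132  +0.016  +0.717  -0.293
    211  0.4668   +0.271  -0.040  +1.073  -0.438


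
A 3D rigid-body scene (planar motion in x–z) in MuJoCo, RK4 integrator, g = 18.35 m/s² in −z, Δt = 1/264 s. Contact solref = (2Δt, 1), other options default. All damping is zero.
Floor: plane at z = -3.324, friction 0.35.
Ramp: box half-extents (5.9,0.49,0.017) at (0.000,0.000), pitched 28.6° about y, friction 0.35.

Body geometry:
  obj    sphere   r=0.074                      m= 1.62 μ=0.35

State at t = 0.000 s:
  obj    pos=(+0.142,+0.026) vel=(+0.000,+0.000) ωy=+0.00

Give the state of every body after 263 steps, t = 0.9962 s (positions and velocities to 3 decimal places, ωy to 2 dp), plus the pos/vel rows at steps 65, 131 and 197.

State at t = 0.9962 s:
  obj    pos=(+2.876,-1.464) vel=(+5.488,-2.992) ωy=+84.46

Key-timestep trajectory:
   step    t(s)  obj.x    obj.z    obj.vx   obj.vz 
     65  0.2462   +0.309  -0.065  +1.357  -0.740
    131  0.4962   +0.820  -0.344  +2.734  -1.490
    197  0.7462   +1.676  -0.810  +4.111  -2.241


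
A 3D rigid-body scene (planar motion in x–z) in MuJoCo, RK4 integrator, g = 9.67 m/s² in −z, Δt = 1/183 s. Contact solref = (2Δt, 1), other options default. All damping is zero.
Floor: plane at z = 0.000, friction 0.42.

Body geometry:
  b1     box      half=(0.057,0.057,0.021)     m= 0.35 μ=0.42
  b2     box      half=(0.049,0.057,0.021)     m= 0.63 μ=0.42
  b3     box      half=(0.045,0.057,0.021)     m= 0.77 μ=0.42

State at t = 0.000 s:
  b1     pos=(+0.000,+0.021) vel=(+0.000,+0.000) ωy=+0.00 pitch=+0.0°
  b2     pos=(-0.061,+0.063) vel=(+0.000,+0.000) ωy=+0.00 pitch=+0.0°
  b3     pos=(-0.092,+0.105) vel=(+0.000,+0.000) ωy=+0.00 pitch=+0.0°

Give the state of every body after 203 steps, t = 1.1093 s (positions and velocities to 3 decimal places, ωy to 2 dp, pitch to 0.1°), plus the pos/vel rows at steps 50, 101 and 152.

State at t = 1.1093 s:
  b1     pos=(+0.000,+0.021) vel=(+0.000,+0.000) ωy=+0.00 pitch=+0.0°
  b2     pos=(-0.110,+0.049) vel=(-0.003,+0.002) ωy=-0.07 pitch=-90.0°
  b3     pos=(-0.164,+0.045) vel=(+0.000,+0.000) ωy=+0.00 pitch=-90.0°

Key-timestep trajectory:
   step    t(s)  b1.x    b1.z    b1.vx   b1.vz   b2.x    b2.z    b2.vx   b2.vz   b3.x    b3.z    b3.vx   b3.vz 
     50  0.2732   +0.000  +0.021  +0.000  +0.000   -0.095  +0.053  -0.173  -0.013   -0.155  +0.048  -0.237  -0.054
    101  0.5519   +0.000  +0.021  +0.000  +0.000   -0.116  +0.051  +0.129  -0.032   -0.168  +0.046  +0.173  -0.059
    152  0.8306   +0.000  +0.021  +0.000  +0.000   -0.113  +0.050  +0.077  -0.029   -0.163  +0.045  +0.040  +0.031


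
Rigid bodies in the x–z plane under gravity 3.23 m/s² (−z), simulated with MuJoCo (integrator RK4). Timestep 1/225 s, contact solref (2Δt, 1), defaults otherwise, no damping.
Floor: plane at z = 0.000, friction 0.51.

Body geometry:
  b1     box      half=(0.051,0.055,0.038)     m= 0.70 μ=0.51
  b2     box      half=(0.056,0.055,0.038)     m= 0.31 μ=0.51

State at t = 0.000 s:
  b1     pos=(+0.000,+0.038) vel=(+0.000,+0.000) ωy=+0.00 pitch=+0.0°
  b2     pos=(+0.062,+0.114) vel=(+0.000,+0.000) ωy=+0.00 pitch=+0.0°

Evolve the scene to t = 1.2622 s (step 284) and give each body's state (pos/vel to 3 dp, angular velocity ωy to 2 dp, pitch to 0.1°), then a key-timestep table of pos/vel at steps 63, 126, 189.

State at t = 1.2622 s:
  b1     pos=(+0.000,+0.038) vel=(+0.000,+0.000) ωy=+0.00 pitch=+0.0°
  b2     pos=(+0.118,+0.056) vel=(+0.000,+0.000) ωy=+0.00 pitch=+90.0°

Key-timestep trajectory:
   step    t(s)  b1.x    b1.z    b1.vx   b1.vz   b2.x    b2.z    b2.vx   b2.vz 
     63  0.2800   +0.000  +0.038  +0.000  +0.000   +0.081  +0.102  +0.133  -0.151
    126  0.5600   +0.000  +0.038  +0.000  +0.000   +0.128  +0.062  +0.070  +0.032
    189  0.8400   +0.000  +0.038  +0.000  +0.000   +0.116  +0.056  -0.048  +0.062


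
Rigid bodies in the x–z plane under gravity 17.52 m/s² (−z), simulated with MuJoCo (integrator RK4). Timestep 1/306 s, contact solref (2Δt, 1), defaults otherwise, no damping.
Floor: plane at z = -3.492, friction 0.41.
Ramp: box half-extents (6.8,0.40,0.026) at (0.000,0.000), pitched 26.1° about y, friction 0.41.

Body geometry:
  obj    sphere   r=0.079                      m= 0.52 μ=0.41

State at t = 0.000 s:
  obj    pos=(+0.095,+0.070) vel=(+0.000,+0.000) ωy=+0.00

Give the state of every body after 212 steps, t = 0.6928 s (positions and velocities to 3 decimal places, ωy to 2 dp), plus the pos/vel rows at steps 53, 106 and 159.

State at t = 0.6928 s:
  obj    pos=(+1.282,-0.511) vel=(+3.425,-1.678) ωy=+48.27

Key-timestep trajectory:
   step    t(s)  obj.x    obj.z    obj.vx   obj.vz 
     53  0.1732   +0.169  +0.034  +0.856  -0.420
    106  0.3464   +0.392  -0.075  +1.713  -0.839
    159  0.5196   +0.763  -0.257  +2.569  -1.259


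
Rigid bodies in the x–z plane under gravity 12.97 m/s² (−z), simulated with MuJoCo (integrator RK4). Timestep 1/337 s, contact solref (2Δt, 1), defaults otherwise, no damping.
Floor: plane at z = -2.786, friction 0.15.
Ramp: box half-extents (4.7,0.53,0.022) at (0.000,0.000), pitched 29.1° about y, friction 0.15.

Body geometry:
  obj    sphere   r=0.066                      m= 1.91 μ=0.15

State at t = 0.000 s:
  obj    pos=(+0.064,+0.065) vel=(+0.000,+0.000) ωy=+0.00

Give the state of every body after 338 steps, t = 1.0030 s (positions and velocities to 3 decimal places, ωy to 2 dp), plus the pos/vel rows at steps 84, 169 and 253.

State at t = 1.0030 s:
  obj    pos=(+2.090,-1.062) vel=(+4.036,-2.255) ωy=+64.51

Key-timestep trajectory:
   step    t(s)  obj.x    obj.z    obj.vx   obj.vz 
     84  0.2493   +0.189  -0.005  +1.006  -0.554
    169  0.5015   +0.571  -0.217  +2.016  -1.134
    253  0.7507   +1.199  -0.567  +3.020  -1.691


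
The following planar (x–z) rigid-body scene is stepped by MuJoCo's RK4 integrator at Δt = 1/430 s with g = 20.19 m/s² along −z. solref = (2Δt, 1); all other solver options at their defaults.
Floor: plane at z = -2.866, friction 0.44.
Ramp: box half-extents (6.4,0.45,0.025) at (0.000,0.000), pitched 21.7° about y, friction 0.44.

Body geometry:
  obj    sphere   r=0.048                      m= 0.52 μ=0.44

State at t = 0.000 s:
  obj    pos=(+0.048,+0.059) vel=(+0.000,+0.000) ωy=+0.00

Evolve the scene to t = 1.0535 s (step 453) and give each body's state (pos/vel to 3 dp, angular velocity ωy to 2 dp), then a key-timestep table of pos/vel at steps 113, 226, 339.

State at t = 1.0535 s:
  obj    pos=(+2.797,-1.035) vel=(+5.219,-2.077) ωy=+117.02

Key-timestep trajectory:
   step    t(s)  obj.x    obj.z    obj.vx   obj.vz 
    113  0.2628   +0.219  -0.009  +1.302  -0.518
    226  0.5256   +0.732  -0.213  +2.604  -1.036
    339  0.7884   +1.588  -0.553  +3.906  -1.554


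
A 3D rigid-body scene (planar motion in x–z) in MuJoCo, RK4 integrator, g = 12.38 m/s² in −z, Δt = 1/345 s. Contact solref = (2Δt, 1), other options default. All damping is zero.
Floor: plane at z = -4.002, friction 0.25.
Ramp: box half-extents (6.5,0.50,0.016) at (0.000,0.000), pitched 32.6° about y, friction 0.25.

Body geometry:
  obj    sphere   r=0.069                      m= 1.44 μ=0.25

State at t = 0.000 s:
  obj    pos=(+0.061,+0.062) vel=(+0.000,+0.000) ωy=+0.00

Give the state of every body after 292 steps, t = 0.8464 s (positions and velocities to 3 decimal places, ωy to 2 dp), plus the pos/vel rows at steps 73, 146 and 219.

State at t = 0.8464 s:
  obj    pos=(+1.499,-0.858) vel=(+3.397,-2.173) ωy=+58.43

Key-timestep trajectory:
   step    t(s)  obj.x    obj.z    obj.vx   obj.vz 
     73  0.2116   +0.151  +0.004  +0.849  -0.543
    146  0.4232   +0.420  -0.168  +1.699  -1.086
    219  0.6348   +0.870  -0.455  +2.548  -1.630


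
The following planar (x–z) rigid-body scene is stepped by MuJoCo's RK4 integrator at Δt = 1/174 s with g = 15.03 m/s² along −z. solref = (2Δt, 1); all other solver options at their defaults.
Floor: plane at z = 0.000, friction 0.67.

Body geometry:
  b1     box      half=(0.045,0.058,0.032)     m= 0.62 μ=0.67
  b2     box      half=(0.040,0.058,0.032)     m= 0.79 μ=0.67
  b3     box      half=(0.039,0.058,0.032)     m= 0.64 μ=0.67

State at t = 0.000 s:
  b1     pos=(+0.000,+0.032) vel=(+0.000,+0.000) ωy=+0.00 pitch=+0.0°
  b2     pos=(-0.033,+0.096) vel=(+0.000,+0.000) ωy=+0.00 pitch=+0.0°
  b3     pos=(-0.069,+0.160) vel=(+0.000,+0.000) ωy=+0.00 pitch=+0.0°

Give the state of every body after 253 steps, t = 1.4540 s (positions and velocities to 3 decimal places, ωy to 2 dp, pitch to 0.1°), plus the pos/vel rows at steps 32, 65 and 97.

State at t = 1.4540 s:
  b1     pos=(+0.000,+0.032) vel=(+0.000,+0.000) ωy=+0.00 pitch=+0.0°
  b2     pos=(-0.083,+0.040) vel=(+0.000,+0.000) ωy=+0.00 pitch=-90.0°
  b3     pos=(-0.172,+0.039) vel=(+0.000,+0.000) ωy=+0.00 pitch=-90.0°

Key-timestep trajectory:
   step    t(s)  b1.x    b1.z    b1.vx   b1.vz   b2.x    b2.z    b2.vx   b2.vz   b3.x    b3.z    b3.vx   b3.vz 
     32  0.1839   +0.000  +0.032  +0.001  +0.000   -0.043  +0.098  -0.153  +0.010   -0.097  +0.148  -0.385  -0.240
     65  0.3736   +0.000  +0.032  +0.000  +0.000   -0.084  +0.039  +0.242  -0.043   -0.188  +0.047  -0.202  +0.103
     97  0.5575   +0.000  +0.032  +0.000  +0.000   -0.083  +0.040  +0.000  +0.000   -0.188  +0.048  +0.202  -0.071


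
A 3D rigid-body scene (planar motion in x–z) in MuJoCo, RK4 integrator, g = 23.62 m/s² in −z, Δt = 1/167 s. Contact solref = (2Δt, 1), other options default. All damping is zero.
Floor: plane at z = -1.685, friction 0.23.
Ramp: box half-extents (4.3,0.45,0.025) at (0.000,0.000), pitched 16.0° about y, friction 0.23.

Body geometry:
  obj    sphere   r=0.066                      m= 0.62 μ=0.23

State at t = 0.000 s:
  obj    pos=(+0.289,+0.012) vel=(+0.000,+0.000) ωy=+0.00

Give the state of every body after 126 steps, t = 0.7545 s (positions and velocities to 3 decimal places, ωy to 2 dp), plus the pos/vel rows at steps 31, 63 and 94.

State at t = 0.7545 s:
  obj    pos=(+1.561,-0.353) vel=(+3.373,-0.967) ωy=+53.15

Key-timestep trajectory:
   step    t(s)  obj.x    obj.z    obj.vx   obj.vz 
     31  0.1856   +0.366  -0.010  +0.830  -0.238
     63  0.3772   +0.607  -0.079  +1.687  -0.484
     94  0.5629   +0.997  -0.191  +2.516  -0.722


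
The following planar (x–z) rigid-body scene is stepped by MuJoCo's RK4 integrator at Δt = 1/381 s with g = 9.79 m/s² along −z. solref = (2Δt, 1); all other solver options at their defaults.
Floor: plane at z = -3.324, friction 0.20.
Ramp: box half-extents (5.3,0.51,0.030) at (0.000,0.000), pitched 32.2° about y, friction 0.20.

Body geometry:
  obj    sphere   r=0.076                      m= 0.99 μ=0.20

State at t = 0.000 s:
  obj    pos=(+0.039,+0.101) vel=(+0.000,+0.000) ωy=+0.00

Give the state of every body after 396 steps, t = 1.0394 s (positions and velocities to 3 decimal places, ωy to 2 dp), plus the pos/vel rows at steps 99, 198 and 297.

State at t = 1.0394 s:
  obj    pos=(+1.742,-0.972) vel=(+3.278,-2.064) ωy=+50.95

Key-timestep trajectory:
   step    t(s)  obj.x    obj.z    obj.vx   obj.vz 
     99  0.2598   +0.145  +0.034  +0.820  -0.516
    198  0.5197   +0.465  -0.167  +1.639  -1.032
    297  0.7795   +0.997  -0.503  +2.458  -1.548


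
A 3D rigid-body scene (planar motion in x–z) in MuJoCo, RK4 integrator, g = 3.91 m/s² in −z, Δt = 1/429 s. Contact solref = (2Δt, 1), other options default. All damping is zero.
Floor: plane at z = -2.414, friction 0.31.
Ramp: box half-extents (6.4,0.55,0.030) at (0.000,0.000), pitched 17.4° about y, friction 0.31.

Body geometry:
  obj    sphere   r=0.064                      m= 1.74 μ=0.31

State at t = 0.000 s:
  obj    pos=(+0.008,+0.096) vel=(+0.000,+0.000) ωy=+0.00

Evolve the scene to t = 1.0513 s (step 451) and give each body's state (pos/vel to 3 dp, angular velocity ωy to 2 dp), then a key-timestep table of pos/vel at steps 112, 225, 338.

State at t = 1.0513 s:
  obj    pos=(+0.448,-0.042) vel=(+0.838,-0.263) ωy=+13.72

Key-timestep trajectory:
   step    t(s)  obj.x    obj.z    obj.vx   obj.vz 
    112  0.2611   +0.035  +0.087  +0.208  -0.065
    225  0.5245   +0.118  +0.062  +0.418  -0.131
    338  0.7879   +0.255  +0.018  +0.628  -0.197


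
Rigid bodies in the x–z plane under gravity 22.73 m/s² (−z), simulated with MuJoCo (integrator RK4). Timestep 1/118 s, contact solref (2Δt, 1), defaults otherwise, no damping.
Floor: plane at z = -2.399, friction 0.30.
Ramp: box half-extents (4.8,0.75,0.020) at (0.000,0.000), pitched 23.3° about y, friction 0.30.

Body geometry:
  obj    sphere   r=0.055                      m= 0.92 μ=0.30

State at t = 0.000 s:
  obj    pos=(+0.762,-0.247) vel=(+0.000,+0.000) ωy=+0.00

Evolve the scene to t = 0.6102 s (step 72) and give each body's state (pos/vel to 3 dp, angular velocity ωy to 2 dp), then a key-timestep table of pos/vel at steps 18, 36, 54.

State at t = 0.6102 s:
  obj    pos=(+1.860,-0.720) vel=(+3.599,-1.550) ωy=+71.22

Key-timestep trajectory:
   step    t(s)  obj.x    obj.z    obj.vx   obj.vz 
     18  0.1525   +0.831  -0.276  +0.900  -0.388
     36  0.3051   +1.037  -0.365  +1.800  -0.775
     54  0.4576   +1.380  -0.513  +2.699  -1.162


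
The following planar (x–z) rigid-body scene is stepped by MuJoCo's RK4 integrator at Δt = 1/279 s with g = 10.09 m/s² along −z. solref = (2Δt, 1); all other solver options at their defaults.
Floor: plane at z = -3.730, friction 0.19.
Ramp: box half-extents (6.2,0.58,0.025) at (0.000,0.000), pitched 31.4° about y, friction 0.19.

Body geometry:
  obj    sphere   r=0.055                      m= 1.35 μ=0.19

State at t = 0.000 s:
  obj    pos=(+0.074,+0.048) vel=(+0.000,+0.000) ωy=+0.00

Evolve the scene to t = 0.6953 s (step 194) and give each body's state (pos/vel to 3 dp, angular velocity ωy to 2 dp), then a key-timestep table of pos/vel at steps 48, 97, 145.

State at t = 0.6953 s:
  obj    pos=(+0.849,-0.425) vel=(+2.229,-1.360) ωy=+47.46

Key-timestep trajectory:
   step    t(s)  obj.x    obj.z    obj.vx   obj.vz 
     48  0.1720   +0.122  +0.019  +0.552  -0.337
     97  0.3477   +0.268  -0.070  +1.115  -0.680
    145  0.5197   +0.507  -0.216  +1.666  -1.017


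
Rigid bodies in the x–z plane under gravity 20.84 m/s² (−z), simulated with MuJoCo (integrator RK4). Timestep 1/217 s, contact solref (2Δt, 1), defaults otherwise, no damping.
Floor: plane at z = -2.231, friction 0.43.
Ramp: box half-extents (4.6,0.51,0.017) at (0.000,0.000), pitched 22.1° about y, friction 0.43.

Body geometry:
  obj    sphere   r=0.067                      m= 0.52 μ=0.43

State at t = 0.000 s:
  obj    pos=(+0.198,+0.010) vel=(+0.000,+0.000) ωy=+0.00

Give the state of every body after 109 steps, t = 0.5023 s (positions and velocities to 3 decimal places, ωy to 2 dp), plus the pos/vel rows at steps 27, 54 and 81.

State at t = 0.5023 s:
  obj    pos=(+0.853,-0.256) vel=(+2.606,-1.058) ωy=+41.97

Key-timestep trajectory:
   step    t(s)  obj.x    obj.z    obj.vx   obj.vz 
     27  0.1244   +0.238  -0.006  +0.646  -0.262
     54  0.2488   +0.359  -0.055  +1.291  -0.524
     81  0.3733   +0.560  -0.137  +1.937  -0.787


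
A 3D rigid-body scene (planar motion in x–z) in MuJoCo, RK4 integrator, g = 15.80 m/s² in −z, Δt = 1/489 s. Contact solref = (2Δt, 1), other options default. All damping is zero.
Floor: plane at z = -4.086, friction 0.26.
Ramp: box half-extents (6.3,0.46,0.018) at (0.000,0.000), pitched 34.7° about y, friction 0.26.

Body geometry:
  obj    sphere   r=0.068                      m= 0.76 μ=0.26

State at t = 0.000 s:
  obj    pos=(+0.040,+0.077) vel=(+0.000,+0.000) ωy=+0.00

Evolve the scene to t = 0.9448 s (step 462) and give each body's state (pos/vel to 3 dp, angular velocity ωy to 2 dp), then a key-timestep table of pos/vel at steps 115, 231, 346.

State at t = 0.9448 s:
  obj    pos=(+2.398,-1.556) vel=(+4.991,-3.456) ωy=+89.25

Key-timestep trajectory:
   step    t(s)  obj.x    obj.z    obj.vx   obj.vz 
    115  0.2352   +0.186  -0.024  +1.242  -0.860
    231  0.4724   +0.629  -0.331  +2.495  -1.728
    346  0.7076   +1.362  -0.839  +3.738  -2.588


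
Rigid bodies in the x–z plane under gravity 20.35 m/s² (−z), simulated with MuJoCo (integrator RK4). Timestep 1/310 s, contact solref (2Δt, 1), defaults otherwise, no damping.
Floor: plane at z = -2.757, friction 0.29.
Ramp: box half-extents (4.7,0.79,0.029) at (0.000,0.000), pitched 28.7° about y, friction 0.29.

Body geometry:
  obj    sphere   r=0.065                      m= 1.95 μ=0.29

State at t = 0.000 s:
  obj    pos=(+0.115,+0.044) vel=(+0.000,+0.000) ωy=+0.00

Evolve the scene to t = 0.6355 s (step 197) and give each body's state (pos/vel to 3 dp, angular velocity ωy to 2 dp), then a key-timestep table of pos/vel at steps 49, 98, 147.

State at t = 0.6355 s:
  obj    pos=(+1.352,-0.633) vel=(+3.891,-2.130) ωy=+68.23

Key-timestep trajectory:
   step    t(s)  obj.x    obj.z    obj.vx   obj.vz 
     49  0.1581   +0.192  +0.002  +0.968  -0.530
     98  0.3161   +0.421  -0.123  +1.936  -1.060
    147  0.4742   +0.804  -0.333  +2.904  -1.590


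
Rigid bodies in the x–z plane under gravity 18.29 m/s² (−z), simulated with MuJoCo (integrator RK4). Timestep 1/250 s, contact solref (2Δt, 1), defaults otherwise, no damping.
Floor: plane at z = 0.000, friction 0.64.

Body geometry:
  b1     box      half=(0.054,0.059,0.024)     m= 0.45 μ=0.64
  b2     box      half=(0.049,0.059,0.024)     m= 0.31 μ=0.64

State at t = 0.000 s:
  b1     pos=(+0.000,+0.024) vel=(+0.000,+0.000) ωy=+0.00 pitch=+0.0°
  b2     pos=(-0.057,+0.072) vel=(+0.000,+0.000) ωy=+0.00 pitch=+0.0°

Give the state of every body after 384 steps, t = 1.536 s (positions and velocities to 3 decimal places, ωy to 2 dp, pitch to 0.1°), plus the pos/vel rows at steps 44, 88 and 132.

State at t = 1.536 s:
  b1     pos=(+0.000,+0.024) vel=(+0.000,+0.000) ωy=+0.00 pitch=+0.0°
  b2     pos=(-0.179,+0.024) vel=(+0.000,+0.000) ωy=+0.00 pitch=+180.0°

Key-timestep trajectory:
   step    t(s)  b1.x    b1.z    b1.vx   b1.vz   b2.x    b2.z    b2.vx   b2.vz 
     44  0.1760   +0.000  +0.024  +0.000  +0.000   -0.077  +0.057  -0.255  -0.518
     88  0.3520   +0.000  +0.024  +0.000  +0.000   -0.124  +0.054  -0.084  +0.006
    132  0.5280   +0.000  +0.024  +0.000  +0.000   -0.140  +0.053  -0.197  -0.041


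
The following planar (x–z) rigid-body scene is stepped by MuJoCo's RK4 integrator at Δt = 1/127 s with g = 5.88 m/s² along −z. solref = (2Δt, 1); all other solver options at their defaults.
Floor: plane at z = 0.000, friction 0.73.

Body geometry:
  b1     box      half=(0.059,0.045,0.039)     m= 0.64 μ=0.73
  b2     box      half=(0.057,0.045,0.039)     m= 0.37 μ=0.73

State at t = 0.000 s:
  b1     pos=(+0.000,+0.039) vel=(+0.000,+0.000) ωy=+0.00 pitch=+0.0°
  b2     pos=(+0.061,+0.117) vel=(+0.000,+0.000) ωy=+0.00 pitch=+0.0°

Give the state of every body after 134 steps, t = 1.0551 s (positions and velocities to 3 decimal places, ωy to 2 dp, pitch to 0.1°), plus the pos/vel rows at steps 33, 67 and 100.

State at t = 1.0551 s:
  b1     pos=(+0.000,+0.039) vel=(+0.000,+0.000) ωy=+0.00 pitch=+0.0°
  b2     pos=(+0.112,+0.057) vel=(+0.001,+0.001) ωy=+0.01 pitch=+90.0°

Key-timestep trajectory:
   step    t(s)  b1.x    b1.z    b1.vx   b1.vz   b2.x    b2.z    b2.vx   b2.vz 
     33  0.2598   +0.000  +0.039  +0.000  +0.000   +0.068  +0.116  +0.078  -0.019
     67  0.5276   +0.000  +0.039  +0.000  +0.000   +0.116  +0.056  +0.199  +0.135
    100  0.7874   +0.000  +0.039  +0.000  +0.000   +0.116  +0.059  -0.195  -0.112


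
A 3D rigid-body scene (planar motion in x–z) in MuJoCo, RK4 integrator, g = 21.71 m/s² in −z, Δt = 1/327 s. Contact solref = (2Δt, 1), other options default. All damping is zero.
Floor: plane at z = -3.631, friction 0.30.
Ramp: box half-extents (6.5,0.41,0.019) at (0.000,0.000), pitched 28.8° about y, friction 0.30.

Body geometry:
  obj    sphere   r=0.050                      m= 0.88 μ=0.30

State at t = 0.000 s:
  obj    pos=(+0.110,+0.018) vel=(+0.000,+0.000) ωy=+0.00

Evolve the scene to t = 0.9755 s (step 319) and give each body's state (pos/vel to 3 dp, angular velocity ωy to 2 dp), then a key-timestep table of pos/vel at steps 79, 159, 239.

State at t = 0.9755 s:
  obj    pos=(+3.225,-1.694) vel=(+6.386,-3.511) ωy=+145.74

Key-timestep trajectory:
   step    t(s)  obj.x    obj.z    obj.vx   obj.vz 
     79  0.2416   +0.301  -0.087  +1.582  -0.870
    159  0.4862   +0.884  -0.407  +3.183  -1.750
    239  0.7309   +1.859  -0.943  +4.785  -2.631
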